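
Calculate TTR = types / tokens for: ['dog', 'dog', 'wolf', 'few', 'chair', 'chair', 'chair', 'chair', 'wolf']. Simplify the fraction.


Tokens: 9
Unique types: ('chair', 'dog', 'few', 'wolf') = 4
TTR = 4/9
Already in lowest terms.

4/9


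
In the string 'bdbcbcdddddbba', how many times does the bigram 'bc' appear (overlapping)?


Scanning 'bdbcbcdddddbba' for bigram 'bc':
  Position 0: 'bd' -> no
  Position 1: 'db' -> no
  Position 2: 'bc' -> MATCH
  Position 3: 'cb' -> no
  Position 4: 'bc' -> MATCH
  Position 5: 'cd' -> no
  Position 6: 'dd' -> no
  Position 7: 'dd' -> no
  Position 8: 'dd' -> no
  Position 9: 'dd' -> no
  Position 10: 'db' -> no
  Position 11: 'bb' -> no
  Position 12: 'ba' -> no
Total matches: 2

2


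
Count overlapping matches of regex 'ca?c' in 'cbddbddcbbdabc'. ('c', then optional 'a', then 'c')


Pattern: ca?c means 'c', then optional 'a', then 'c'.
Scanning 'cbddbddcbbdabc' position-by-position:
  Pos 0: window 'cbd' -> no
  Pos 1: window 'bdd' -> no
  Pos 2: window 'ddb' -> no
  Pos 3: window 'dbd' -> no
  Pos 4: window 'bdd' -> no
  Pos 5: window 'ddc' -> no
  Pos 6: window 'dcb' -> no
  Pos 7: window 'cbb' -> no
  Pos 8: window 'bbd' -> no
  Pos 9: window 'bda' -> no
  Pos 10: window 'dab' -> no
  Pos 11: window 'abc' -> no
  Pos 12: window 'bc' -> no
  Pos 13: window 'c' -> no
Total matches: 0

0


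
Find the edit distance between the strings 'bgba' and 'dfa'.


Building DP table for s1='bgba' (len 4) and s2='dfa' (len 3):
       d  f  a
    0  1  2  3
  b 1  1  2  3
  g 2  2  2  3
  b 3  3  3  3
  a 4  4  4  3
Edit distance = dp[4][3] = 3

3


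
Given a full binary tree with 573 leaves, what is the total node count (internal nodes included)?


Leaf nodes (terminals): 573
Internal nodes = n - 1 = 573 - 1 = 572
Total = leaves + internal = 573 + 572 = 1145

1145


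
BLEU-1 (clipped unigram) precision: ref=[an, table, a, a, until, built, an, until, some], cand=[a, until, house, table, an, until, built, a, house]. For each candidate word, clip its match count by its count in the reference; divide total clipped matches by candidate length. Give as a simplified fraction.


Reference word counts: {'a': 2, 'an': 2, 'built': 1, 'some': 1, 'table': 1, 'until': 2}
Checking each candidate word (with clipping):
  'a' -> in reference (ref count 2, used 1/2) -> match (matches: 1)
  'until' -> in reference (ref count 2, used 1/2) -> match (matches: 2)
  'house' -> not in reference -> no match (matches: 2)
  'table' -> in reference (ref count 1, used 1/1) -> match (matches: 3)
  'an' -> in reference (ref count 2, used 1/2) -> match (matches: 4)
  'until' -> in reference (ref count 2, used 2/2) -> match (matches: 5)
  'built' -> in reference (ref count 1, used 1/1) -> match (matches: 6)
  'a' -> in reference (ref count 2, used 2/2) -> match (matches: 7)
  'house' -> not in reference -> no match (matches: 7)
Clipped matches: 7, Candidate length: 9
Precision = 7/9

7/9


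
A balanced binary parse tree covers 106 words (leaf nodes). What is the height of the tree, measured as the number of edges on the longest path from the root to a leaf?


In a balanced binary tree with n leaves the deepest leaf is ceil(log2(n)) edges below the root.
log2(106) = 6.7279
ceil(6.7279) = 7
height (edges) = 7

7


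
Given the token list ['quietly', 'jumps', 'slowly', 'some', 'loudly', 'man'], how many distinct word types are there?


Listing all tokens and tracking unique types:
  Token 1: 'quietly' -> NEW (unique so far: 1)
  Token 2: 'jumps' -> NEW (unique so far: 2)
  Token 3: 'slowly' -> NEW (unique so far: 3)
  Token 4: 'some' -> NEW (unique so far: 4)
  Token 5: 'loudly' -> NEW (unique so far: 5)
  Token 6: 'man' -> NEW (unique so far: 6)
Unique types: ('jumps', 'loudly', 'man', 'quietly', 'slowly', 'some')
Vocabulary size: 6

6


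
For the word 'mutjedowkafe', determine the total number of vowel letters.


Scanning each character of 'mutjedowkafe':
  Position 1: 'm' -> consonant (running count: 0)
  Position 2: 'u' -> vowel (running count: 1)
  Position 3: 't' -> consonant (running count: 1)
  Position 4: 'j' -> consonant (running count: 1)
  Position 5: 'e' -> vowel (running count: 2)
  Position 6: 'd' -> consonant (running count: 2)
  Position 7: 'o' -> vowel (running count: 3)
  Position 8: 'w' -> consonant (running count: 3)
  Position 9: 'k' -> consonant (running count: 3)
  Position 10: 'a' -> vowel (running count: 4)
  Position 11: 'f' -> consonant (running count: 4)
  Position 12: 'e' -> vowel (running count: 5)
Total vowels: 5

5


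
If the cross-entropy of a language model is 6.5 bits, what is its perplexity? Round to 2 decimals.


Perplexity formula: PP = 2^H
H = 6.5
PP = 2^6.5
Decompose: 2^6.5 = 2^6 * 2^0.5 = 2^6 * sqrt(2)
2^6 = 64, sqrt(2) ~ 1.4142136
PP ~ 64 * 1.4142136 = 90.5096704
Rounded to 2 decimals: 90.51

90.51


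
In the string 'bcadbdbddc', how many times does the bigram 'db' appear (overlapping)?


Scanning 'bcadbdbddc' for bigram 'db':
  Position 0: 'bc' -> no
  Position 1: 'ca' -> no
  Position 2: 'ad' -> no
  Position 3: 'db' -> MATCH
  Position 4: 'bd' -> no
  Position 5: 'db' -> MATCH
  Position 6: 'bd' -> no
  Position 7: 'dd' -> no
  Position 8: 'dc' -> no
Total matches: 2

2


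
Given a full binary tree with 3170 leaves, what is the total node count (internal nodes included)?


Leaf nodes (terminals): 3170
Internal nodes = n - 1 = 3170 - 1 = 3169
Total = leaves + internal = 3170 + 3169 = 6339

6339


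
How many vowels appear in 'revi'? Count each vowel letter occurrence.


Scanning each character of 'revi':
  Position 1: 'r' -> consonant (running count: 0)
  Position 2: 'e' -> vowel (running count: 1)
  Position 3: 'v' -> consonant (running count: 1)
  Position 4: 'i' -> vowel (running count: 2)
Total vowels: 2

2


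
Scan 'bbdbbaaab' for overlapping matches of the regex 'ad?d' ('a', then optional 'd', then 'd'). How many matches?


Pattern: ad?d means 'a', then optional 'd', then 'd'.
Scanning 'bbdbbaaab' position-by-position:
  Pos 0: window 'bbd' -> no
  Pos 1: window 'bdb' -> no
  Pos 2: window 'dbb' -> no
  Pos 3: window 'bba' -> no
  Pos 4: window 'baa' -> no
  Pos 5: window 'aaa' -> no
  Pos 6: window 'aab' -> no
  Pos 7: window 'ab' -> no
  Pos 8: window 'b' -> no
Total matches: 0

0


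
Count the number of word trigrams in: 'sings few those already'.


Word trigrams from [4] words:
  Trigram 1: (sings few those)
  Trigram 2: (few those already)
Total word trigrams: 4 - 2 = 2

2


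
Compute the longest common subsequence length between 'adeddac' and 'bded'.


DP table for LCS of 'adeddac' and 'bded':
       b  d  e  d
    0  0  0  0  0
  a 0  0  0  0  0
  d 0  0  1  1  1
  e 0  0  1  2  2
  d 0  0  1  2  3
  d 0  0  1  2  3
  a 0  0  1  2  3
  c 0  0  1  2  3
LCS: 'ded'
LCS length = 3

3


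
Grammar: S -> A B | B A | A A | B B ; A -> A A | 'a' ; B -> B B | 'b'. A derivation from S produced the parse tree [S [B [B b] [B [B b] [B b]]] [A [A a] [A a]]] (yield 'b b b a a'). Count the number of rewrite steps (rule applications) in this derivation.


Every bracketed nonterminal node [X ...] in the tree is produced by exactly one rule application.
Reading the tree off as a leftmost derivation:
  Step 1: S  =>  B A   (applied S -> B A)
  Step 2: B A  =>  B B A   (applied B -> B B)
  Step 3: B B A  =>  b B A   (applied B -> b)
  Step 4: b B A  =>  b B B A   (applied B -> B B)
  Step 5: b B B A  =>  b b B A   (applied B -> b)
  Step 6: b b B A  =>  b b b A   (applied B -> b)
  Step 7: b b b A  =>  b b b A A   (applied A -> A A)
  Step 8: b b b A A  =>  b b b a A   (applied A -> a)
  Step 9: b b b a A  =>  b b b a a   (applied A -> a)
Final yield: b b b a a
Total rewrite steps: 9

9


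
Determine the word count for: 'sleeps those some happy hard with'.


Counting words by splitting on spaces:
  Word 1: 'sleeps'
  Word 2: 'those'
  Word 3: 'some'
  Word 4: 'happy'
  Word 5: 'hard'
  Word 6: 'with'
Total words: 6

6


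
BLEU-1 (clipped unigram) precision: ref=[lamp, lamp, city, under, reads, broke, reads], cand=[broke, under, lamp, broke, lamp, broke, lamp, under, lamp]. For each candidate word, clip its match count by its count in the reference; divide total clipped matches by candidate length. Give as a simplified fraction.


Reference word counts: {'broke': 1, 'city': 1, 'lamp': 2, 'reads': 2, 'under': 1}
Checking each candidate word (with clipping):
  'broke' -> in reference (ref count 1, used 1/1) -> match (matches: 1)
  'under' -> in reference (ref count 1, used 1/1) -> match (matches: 2)
  'lamp' -> in reference (ref count 2, used 1/2) -> match (matches: 3)
  'broke' -> ref count 1 already used up (1/1) -> clipped, no match (matches: 3)
  'lamp' -> in reference (ref count 2, used 2/2) -> match (matches: 4)
  'broke' -> ref count 1 already used up (1/1) -> clipped, no match (matches: 4)
  'lamp' -> ref count 2 already used up (2/2) -> clipped, no match (matches: 4)
  'under' -> ref count 1 already used up (1/1) -> clipped, no match (matches: 4)
  'lamp' -> ref count 2 already used up (2/2) -> clipped, no match (matches: 4)
Clipped matches: 4, Candidate length: 9
Precision = 4/9

4/9


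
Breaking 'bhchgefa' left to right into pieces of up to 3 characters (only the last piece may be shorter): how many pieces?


'bhchgefa' has 8 characters.
Chunking with max size 3:
  Chunk 1: 'bhc' (positions 0-2)
  Chunk 2: 'hge' (positions 3-5)
  Chunk 3: 'fa' (positions 6-7)
Total chunks: ceil(8 / 3) = 3

3


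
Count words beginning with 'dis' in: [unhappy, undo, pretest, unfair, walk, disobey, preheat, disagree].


Checking each word for prefix 'dis':
  'unhappy' -> no (count: 0)
  'undo' -> no (count: 0)
  'pretest' -> no (count: 0)
  'unfair' -> no (count: 0)
  'walk' -> no (count: 0)
  'disobey' -> YES, starts with 'dis' (count: 1)
  'preheat' -> no (count: 1)
  'disagree' -> YES, starts with 'dis' (count: 2)
Total with prefix 'dis': 2

2


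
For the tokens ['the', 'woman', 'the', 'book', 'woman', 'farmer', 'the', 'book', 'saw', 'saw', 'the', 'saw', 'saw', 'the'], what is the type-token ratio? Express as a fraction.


Tokens: 14
Unique types: ('book', 'farmer', 'saw', 'the', 'woman') = 5
TTR = 5/14
Already in lowest terms.

5/14


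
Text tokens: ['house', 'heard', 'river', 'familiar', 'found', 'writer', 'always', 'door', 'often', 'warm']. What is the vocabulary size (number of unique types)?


Listing all tokens and tracking unique types:
  Token 1: 'house' -> NEW (unique so far: 1)
  Token 2: 'heard' -> NEW (unique so far: 2)
  Token 3: 'river' -> NEW (unique so far: 3)
  Token 4: 'familiar' -> NEW (unique so far: 4)
  Token 5: 'found' -> NEW (unique so far: 5)
  Token 6: 'writer' -> NEW (unique so far: 6)
  Token 7: 'always' -> NEW (unique so far: 7)
  Token 8: 'door' -> NEW (unique so far: 8)
  Token 9: 'often' -> NEW (unique so far: 9)
  Token 10: 'warm' -> NEW (unique so far: 10)
Unique types: ('always', 'door', 'familiar', 'found', 'heard', 'house', 'often', 'river', 'warm', 'writer')
Vocabulary size: 10

10


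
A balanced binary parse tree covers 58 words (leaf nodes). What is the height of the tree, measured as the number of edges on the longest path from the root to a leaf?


In a balanced binary tree with n leaves the deepest leaf is ceil(log2(n)) edges below the root.
log2(58) = 5.8580
ceil(5.8580) = 6
height (edges) = 6

6


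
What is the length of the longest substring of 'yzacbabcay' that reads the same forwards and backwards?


Scanning 'yzacbabcay' for palindromic substrings.
Substring at positions 2-8: 'acbabca'.
Check: reverse('acbabca') = 'acbabca' -> palindrome confirmed.
Neighbouring characters ('z' / 'y') break symmetry, so it cannot extend further.
No longer palindromic substring exists; longest length = 7

7


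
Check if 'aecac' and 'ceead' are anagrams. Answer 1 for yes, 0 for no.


Sort characters of 'aecac': 'aacce'
Sort characters of 'ceead': 'acdee'
Sorted forms differ -> they are NOT anagrams
Result: 0

0


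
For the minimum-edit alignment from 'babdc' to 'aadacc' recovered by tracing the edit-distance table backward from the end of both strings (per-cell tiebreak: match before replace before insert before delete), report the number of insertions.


Edit distance = 4. Backtracking from cell (5, 6) with preference match > replace > insert > delete,
then listing the resulting alignment 'babdc' -> 'aadacc' left to right:
  Step 1: replace b->a
  Step 2: keep 'a'
  Step 3: insert 'd' [insertion #1]
  Step 4: replace b->a
  Step 5: replace d->c
  Step 6: keep 'c'
Total insertions: 1

1


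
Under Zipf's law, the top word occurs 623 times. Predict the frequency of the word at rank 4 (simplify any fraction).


Zipf's law: freq(rank) = f1 / rank
f1 = 623, rank = 4
freq = 623 / 4
GCD(623, 4) = 1
Simplified: 623/4

623/4


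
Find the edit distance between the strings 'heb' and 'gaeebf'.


Building DP table for s1='heb' (len 3) and s2='gaeebf' (len 6):
       g  a  e  e  b  f
    0  1  2  3  4  5  6
  h 1  1  2  3  4  5  6
  e 2  2  2  2  3  4  5
  b 3  3  3  3  3  3  4
Edit distance = dp[3][6] = 4

4


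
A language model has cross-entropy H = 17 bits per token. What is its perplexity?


Perplexity formula: PP = 2^H
H = 17
PP = 2^17
PP = 2^17 = 131072

131072


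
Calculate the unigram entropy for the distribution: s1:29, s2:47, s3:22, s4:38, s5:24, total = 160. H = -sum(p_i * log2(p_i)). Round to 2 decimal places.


Computing entropy H = -sum(p_i * log2(p_i)):
  s1: p = 29/160 = 0.1812, -p*log2(p) = 0.4466
  s2: p = 47/160 = 0.2938, -p*log2(p) = 0.5192
  s3: p = 22/160 = 0.1375, -p*log2(p) = 0.3936
  s4: p = 38/160 = 0.2375, -p*log2(p) = 0.4926
  s5: p = 24/160 = 0.1500, -p*log2(p) = 0.4105
H = sum of terms = 2.2625
Rounded to 2 decimals: 2.26

2.26


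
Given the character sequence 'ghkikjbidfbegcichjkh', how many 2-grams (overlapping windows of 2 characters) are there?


String 'ghkikjbidfbegcichjkh' has length L = 20.
Number of overlapping n-grams = L - n + 1
Substituting: 20 - 2 + 1 = 19

19


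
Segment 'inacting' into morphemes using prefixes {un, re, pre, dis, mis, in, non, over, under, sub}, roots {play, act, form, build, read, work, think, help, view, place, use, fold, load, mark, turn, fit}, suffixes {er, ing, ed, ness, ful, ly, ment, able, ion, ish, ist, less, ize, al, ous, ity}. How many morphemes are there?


Segmenting 'inacting' against the inventory:
  'in' -> prefix (morpheme 1)
  'act' -> root (morpheme 2)
  'ing' -> suffix (morpheme 3)
Total morphemes: 3

3


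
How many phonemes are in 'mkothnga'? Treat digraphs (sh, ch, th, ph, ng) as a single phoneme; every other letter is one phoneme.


Parsing 'mkothnga' greedily, digraphs first:
  'm' -> consonant phoneme (phonemes so far: 1)
  'k' -> consonant phoneme (phonemes so far: 2)
  'o' -> vowel phoneme (phonemes so far: 3)
  'th' -> digraph (1 consonant phoneme) (phonemes so far: 4)
  'ng' -> digraph (1 consonant phoneme) (phonemes so far: 5)
  'a' -> vowel phoneme (phonemes so far: 6)
Total phonemes: 6

6


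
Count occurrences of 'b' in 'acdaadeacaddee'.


Scanning 'acdaadeacaddee' for 'b':
  No matches found.
Total occurrences of 'b': 0

0


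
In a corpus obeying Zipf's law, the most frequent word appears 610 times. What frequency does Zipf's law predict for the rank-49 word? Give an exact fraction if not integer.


Zipf's law: freq(rank) = f1 / rank
f1 = 610, rank = 49
freq = 610 / 49
GCD(610, 49) = 1
Simplified: 610/49

610/49


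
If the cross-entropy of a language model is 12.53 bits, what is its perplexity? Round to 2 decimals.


Perplexity formula: PP = 2^H
H = 12.53
PP = 2^12.53
Decompose: 2^12.53 = 2^12 * 2^0.53
2^12 = 4096, 2^0.53 ~ 1.4439292
PP ~ 4096 * 1.4439292 = 5914.3340032
Rounded to 2 decimals: 5914.33

5914.33


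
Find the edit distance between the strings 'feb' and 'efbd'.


Building DP table for s1='feb' (len 3) and s2='efbd' (len 4):
       e  f  b  d
    0  1  2  3  4
  f 1  1  1  2  3
  e 2  1  2  2  3
  b 3  2  2  2  3
Edit distance = dp[3][4] = 3

3


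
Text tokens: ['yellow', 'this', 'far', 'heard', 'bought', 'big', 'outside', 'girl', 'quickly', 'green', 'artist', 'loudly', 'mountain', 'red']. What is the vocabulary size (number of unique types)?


Listing all tokens and tracking unique types:
  Token 1: 'yellow' -> NEW (unique so far: 1)
  Token 2: 'this' -> NEW (unique so far: 2)
  Token 3: 'far' -> NEW (unique so far: 3)
  Token 4: 'heard' -> NEW (unique so far: 4)
  Token 5: 'bought' -> NEW (unique so far: 5)
  Token 6: 'big' -> NEW (unique so far: 6)
  Token 7: 'outside' -> NEW (unique so far: 7)
  Token 8: 'girl' -> NEW (unique so far: 8)
  Token 9: 'quickly' -> NEW (unique so far: 9)
  Token 10: 'green' -> NEW (unique so far: 10)
  Token 11: 'artist' -> NEW (unique so far: 11)
  Token 12: 'loudly' -> NEW (unique so far: 12)
  Token 13: 'mountain' -> NEW (unique so far: 13)
  Token 14: 'red' -> NEW (unique so far: 14)
Unique types: ('artist', 'big', 'bought', 'far', 'girl', 'green', 'heard', 'loudly', 'mountain', 'outside', 'quickly', 'red', 'this', 'yellow')
Vocabulary size: 14

14


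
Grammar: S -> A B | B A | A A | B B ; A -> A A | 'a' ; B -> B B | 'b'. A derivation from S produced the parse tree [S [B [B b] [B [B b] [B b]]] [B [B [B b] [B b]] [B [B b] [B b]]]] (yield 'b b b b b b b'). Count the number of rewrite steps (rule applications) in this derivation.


Every bracketed nonterminal node [X ...] in the tree is produced by exactly one rule application.
Reading the tree off as a leftmost derivation:
  Step 1: S  =>  B B   (applied S -> B B)
  Step 2: B B  =>  B B B   (applied B -> B B)
  Step 3: B B B  =>  b B B   (applied B -> b)
  Step 4: b B B  =>  b B B B   (applied B -> B B)
  Step 5: b B B B  =>  b b B B   (applied B -> b)
  Step 6: b b B B  =>  b b b B   (applied B -> b)
  Step 7: b b b B  =>  b b b B B   (applied B -> B B)
  Step 8: b b b B B  =>  b b b B B B   (applied B -> B B)
  Step 9: b b b B B B  =>  b b b b B B   (applied B -> b)
  Step 10: b b b b B B  =>  b b b b b B   (applied B -> b)
  Step 11: b b b b b B  =>  b b b b b B B   (applied B -> B B)
  Step 12: b b b b b B B  =>  b b b b b b B   (applied B -> b)
  Step 13: b b b b b b B  =>  b b b b b b b   (applied B -> b)
Final yield: b b b b b b b
Total rewrite steps: 13

13


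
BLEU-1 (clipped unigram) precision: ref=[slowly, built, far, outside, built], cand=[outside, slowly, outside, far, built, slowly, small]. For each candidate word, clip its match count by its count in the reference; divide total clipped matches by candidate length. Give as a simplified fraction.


Reference word counts: {'built': 2, 'far': 1, 'outside': 1, 'slowly': 1}
Checking each candidate word (with clipping):
  'outside' -> in reference (ref count 1, used 1/1) -> match (matches: 1)
  'slowly' -> in reference (ref count 1, used 1/1) -> match (matches: 2)
  'outside' -> ref count 1 already used up (1/1) -> clipped, no match (matches: 2)
  'far' -> in reference (ref count 1, used 1/1) -> match (matches: 3)
  'built' -> in reference (ref count 2, used 1/2) -> match (matches: 4)
  'slowly' -> ref count 1 already used up (1/1) -> clipped, no match (matches: 4)
  'small' -> not in reference -> no match (matches: 4)
Clipped matches: 4, Candidate length: 7
Precision = 4/7

4/7


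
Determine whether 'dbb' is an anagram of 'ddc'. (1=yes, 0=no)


Sort characters of 'dbb': 'bbd'
Sort characters of 'ddc': 'cdd'
Sorted forms differ -> they are NOT anagrams
Result: 0

0


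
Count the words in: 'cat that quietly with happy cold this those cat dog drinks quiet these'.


Counting words by splitting on spaces:
  Word 1: 'cat'
  Word 2: 'that'
  Word 3: 'quietly'
  Word 4: 'with'
  Word 5: 'happy'
  Word 6: 'cold'
  Word 7: 'this'
  Word 8: 'those'
  Word 9: 'cat'
  Word 10: 'dog'
  Word 11: 'drinks'
  Word 12: 'quiet'
  Word 13: 'these'
Total words: 13

13


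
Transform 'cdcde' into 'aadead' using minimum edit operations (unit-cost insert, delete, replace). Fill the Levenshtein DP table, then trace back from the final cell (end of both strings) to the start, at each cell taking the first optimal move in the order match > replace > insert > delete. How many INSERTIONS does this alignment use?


Edit distance = 5. Backtracking from cell (5, 6) with preference match > replace > insert > delete,
then listing the resulting alignment 'cdcde' -> 'aadead' left to right:
  Step 1: insert 'a' [insertion #1]
  Step 2: replace c->a
  Step 3: keep 'd'
  Step 4: replace c->e
  Step 5: replace d->a
  Step 6: replace e->d
Total insertions: 1

1


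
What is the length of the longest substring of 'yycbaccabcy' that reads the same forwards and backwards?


Scanning 'yycbaccabcy' for palindromic substrings.
Substring at positions 1-10: 'ycbaccabcy'.
Check: reverse('ycbaccabcy') = 'ycbaccabcy' -> palindrome confirmed.
Neighbouring characters ('y' / '-') break symmetry, so it cannot extend further.
No longer palindromic substring exists; longest length = 10

10


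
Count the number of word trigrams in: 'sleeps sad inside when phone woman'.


Word trigrams from [6] words:
  Trigram 1: (sleeps sad inside)
  Trigram 2: (sad inside when)
  Trigram 3: (inside when phone)
  Trigram 4: (when phone woman)
Total word trigrams: 6 - 2 = 4

4


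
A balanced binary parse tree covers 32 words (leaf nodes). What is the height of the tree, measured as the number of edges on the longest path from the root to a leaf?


In a balanced binary tree with n leaves the deepest leaf is ceil(log2(n)) edges below the root.
log2(32) = 5.0000
ceil(5.0000) = 5
height (edges) = 5

5


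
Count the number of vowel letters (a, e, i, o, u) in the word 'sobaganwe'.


Scanning each character of 'sobaganwe':
  Position 1: 's' -> consonant (running count: 0)
  Position 2: 'o' -> vowel (running count: 1)
  Position 3: 'b' -> consonant (running count: 1)
  Position 4: 'a' -> vowel (running count: 2)
  Position 5: 'g' -> consonant (running count: 2)
  Position 6: 'a' -> vowel (running count: 3)
  Position 7: 'n' -> consonant (running count: 3)
  Position 8: 'w' -> consonant (running count: 3)
  Position 9: 'e' -> vowel (running count: 4)
Total vowels: 4

4


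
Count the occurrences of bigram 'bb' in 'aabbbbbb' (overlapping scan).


Scanning 'aabbbbbb' for bigram 'bb':
  Position 0: 'aa' -> no
  Position 1: 'ab' -> no
  Position 2: 'bb' -> MATCH
  Position 3: 'bb' -> MATCH
  Position 4: 'bb' -> MATCH
  Position 5: 'bb' -> MATCH
  Position 6: 'bb' -> MATCH
Total matches: 5

5


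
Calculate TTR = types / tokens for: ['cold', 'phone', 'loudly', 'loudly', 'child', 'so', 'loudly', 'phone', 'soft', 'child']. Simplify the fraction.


Tokens: 10
Unique types: ('child', 'cold', 'loudly', 'phone', 'so', 'soft') = 6
TTR = 6/10
Simplify: divide both by 2 -> 3/5
TTR = 3/5

3/5


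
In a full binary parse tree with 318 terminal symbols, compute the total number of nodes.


Leaf nodes (terminals): 318
Internal nodes = n - 1 = 318 - 1 = 317
Total = leaves + internal = 318 + 317 = 635

635


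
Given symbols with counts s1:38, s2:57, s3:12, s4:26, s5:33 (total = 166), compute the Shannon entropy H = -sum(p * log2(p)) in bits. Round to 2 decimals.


Computing entropy H = -sum(p_i * log2(p_i)):
  s1: p = 38/166 = 0.2289, -p*log2(p) = 0.4869
  s2: p = 57/166 = 0.3434, -p*log2(p) = 0.5295
  s3: p = 12/166 = 0.0723, -p*log2(p) = 0.2740
  s4: p = 26/166 = 0.1566, -p*log2(p) = 0.4189
  s5: p = 33/166 = 0.1988, -p*log2(p) = 0.4633
H = sum of terms = 2.1726
Rounded to 2 decimals: 2.17

2.17


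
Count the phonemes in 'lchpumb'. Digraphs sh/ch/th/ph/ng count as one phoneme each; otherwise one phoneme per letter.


Parsing 'lchpumb' greedily, digraphs first:
  'l' -> consonant phoneme (phonemes so far: 1)
  'ch' -> digraph (1 consonant phoneme) (phonemes so far: 2)
  'p' -> consonant phoneme (phonemes so far: 3)
  'u' -> vowel phoneme (phonemes so far: 4)
  'm' -> consonant phoneme (phonemes so far: 5)
  'b' -> consonant phoneme (phonemes so far: 6)
Total phonemes: 6

6


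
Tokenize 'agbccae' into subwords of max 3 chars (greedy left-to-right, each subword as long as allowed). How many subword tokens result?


'agbccae' has 7 characters.
Chunking with max size 3:
  Chunk 1: 'agb' (positions 0-2)
  Chunk 2: 'cca' (positions 3-5)
  Chunk 3: 'e' (positions 6-6)
Total chunks: ceil(7 / 3) = 3

3


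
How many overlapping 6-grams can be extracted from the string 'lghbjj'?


String 'lghbjj' has length L = 6.
Number of overlapping n-grams = L - n + 1
Substituting: 6 - 6 + 1 = 1

1


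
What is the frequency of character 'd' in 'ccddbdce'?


Scanning 'ccddbdce' for 'd':
  Position 2: 'd' -> MATCH (count: 1)
  Position 3: 'd' -> MATCH (count: 2)
  Position 5: 'd' -> MATCH (count: 3)
Total occurrences of 'd': 3

3


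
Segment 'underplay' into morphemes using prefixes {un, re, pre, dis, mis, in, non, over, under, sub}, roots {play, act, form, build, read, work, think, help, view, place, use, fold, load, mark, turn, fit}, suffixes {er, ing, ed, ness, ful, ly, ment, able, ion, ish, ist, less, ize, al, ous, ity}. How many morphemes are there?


Segmenting 'underplay' against the inventory:
  'under' -> prefix (morpheme 1)
  'play' -> root (morpheme 2)
Total morphemes: 2

2


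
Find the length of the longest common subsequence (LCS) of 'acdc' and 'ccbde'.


DP table for LCS of 'acdc' and 'ccbde':
       c  c  b  d  e
    0  0  0  0  0  0
  a 0  0  0  0  0  0
  c 0  1  1  1  1  1
  d 0  1  1  1  2  2
  c 0  1  2  2  2  2
LCS: 'cd'
LCS length = 2

2


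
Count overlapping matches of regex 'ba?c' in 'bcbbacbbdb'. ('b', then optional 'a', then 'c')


Pattern: ba?c means 'b', then optional 'a', then 'c'.
Scanning 'bcbbacbbdb' position-by-position:
  Pos 0: window 'bcb' -> MATCH
  Pos 1: window 'cbb' -> no
  Pos 2: window 'bba' -> no
  Pos 3: window 'bac' -> MATCH
  Pos 4: window 'acb' -> no
  Pos 5: window 'cbb' -> no
  Pos 6: window 'bbd' -> no
  Pos 7: window 'bdb' -> no
  Pos 8: window 'db' -> no
  Pos 9: window 'b' -> no
Total matches: 2

2


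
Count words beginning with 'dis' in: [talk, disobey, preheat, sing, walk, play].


Checking each word for prefix 'dis':
  'talk' -> no (count: 0)
  'disobey' -> YES, starts with 'dis' (count: 1)
  'preheat' -> no (count: 1)
  'sing' -> no (count: 1)
  'walk' -> no (count: 1)
  'play' -> no (count: 1)
Total with prefix 'dis': 1

1


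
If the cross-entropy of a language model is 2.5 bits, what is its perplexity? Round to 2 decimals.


Perplexity formula: PP = 2^H
H = 2.5
PP = 2^2.5
Decompose: 2^2.5 = 2^2 * 2^0.5 = 2^2 * sqrt(2)
2^2 = 4, sqrt(2) ~ 1.4142136
PP ~ 4 * 1.4142136 = 5.6568544
Rounded to 2 decimals: 5.66

5.66


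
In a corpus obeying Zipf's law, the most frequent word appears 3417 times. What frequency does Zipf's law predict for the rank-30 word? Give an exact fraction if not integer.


Zipf's law: freq(rank) = f1 / rank
f1 = 3417, rank = 30
freq = 3417 / 30
GCD(3417, 30) = 3
Simplified: 1139/10

1139/10


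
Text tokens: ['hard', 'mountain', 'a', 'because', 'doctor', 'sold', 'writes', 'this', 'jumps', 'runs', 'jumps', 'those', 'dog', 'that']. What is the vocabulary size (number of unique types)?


Listing all tokens and tracking unique types:
  Token 1: 'hard' -> NEW (unique so far: 1)
  Token 2: 'mountain' -> NEW (unique so far: 2)
  Token 3: 'a' -> NEW (unique so far: 3)
  Token 4: 'because' -> NEW (unique so far: 4)
  Token 5: 'doctor' -> NEW (unique so far: 5)
  Token 6: 'sold' -> NEW (unique so far: 6)
  Token 7: 'writes' -> NEW (unique so far: 7)
  Token 8: 'this' -> NEW (unique so far: 8)
  Token 9: 'jumps' -> NEW (unique so far: 9)
  Token 10: 'runs' -> NEW (unique so far: 10)
  Token 11: 'jumps' -> duplicate (unique so far: 10)
  Token 12: 'those' -> NEW (unique so far: 11)
  Token 13: 'dog' -> NEW (unique so far: 12)
  Token 14: 'that' -> NEW (unique so far: 13)
Unique types: ('a', 'because', 'doctor', 'dog', 'hard', 'jumps', 'mountain', 'runs', 'sold', 'that', 'this', 'those', 'writes')
Vocabulary size: 13

13


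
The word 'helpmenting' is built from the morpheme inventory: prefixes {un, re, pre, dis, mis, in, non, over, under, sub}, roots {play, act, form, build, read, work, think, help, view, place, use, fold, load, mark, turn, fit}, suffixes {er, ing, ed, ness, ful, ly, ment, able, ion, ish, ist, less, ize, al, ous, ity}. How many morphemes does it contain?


Segmenting 'helpmenting' against the inventory:
  'help' -> root (morpheme 1)
  'ment' -> suffix (morpheme 2)
  'ing' -> suffix (morpheme 3)
Total morphemes: 3

3


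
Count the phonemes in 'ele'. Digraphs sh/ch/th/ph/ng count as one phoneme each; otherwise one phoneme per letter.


Parsing 'ele' greedily, digraphs first:
  'e' -> vowel phoneme (phonemes so far: 1)
  'l' -> consonant phoneme (phonemes so far: 2)
  'e' -> vowel phoneme (phonemes so far: 3)
Total phonemes: 3

3


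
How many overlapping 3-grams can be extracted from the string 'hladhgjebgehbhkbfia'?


String 'hladhgjebgehbhkbfia' has length L = 19.
Number of overlapping n-grams = L - n + 1
Substituting: 19 - 3 + 1 = 17

17


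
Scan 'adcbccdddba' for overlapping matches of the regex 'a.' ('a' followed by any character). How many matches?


Pattern: a. means 'a' followed by any character.
Scanning 'adcbccdddba' position-by-position:
  Pos 0: window 'ad' -> MATCH
  Pos 1: window 'dc' -> no
  Pos 2: window 'cb' -> no
  Pos 3: window 'bc' -> no
  Pos 4: window 'cc' -> no
  Pos 5: window 'cd' -> no
  Pos 6: window 'dd' -> no
  Pos 7: window 'dd' -> no
  Pos 8: window 'db' -> no
  Pos 9: window 'ba' -> no
  Pos 10: window 'a' -> no
Total matches: 1

1


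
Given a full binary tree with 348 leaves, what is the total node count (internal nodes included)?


Leaf nodes (terminals): 348
Internal nodes = n - 1 = 348 - 1 = 347
Total = leaves + internal = 348 + 347 = 695

695


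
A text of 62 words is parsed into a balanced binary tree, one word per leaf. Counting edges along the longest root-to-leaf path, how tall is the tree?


In a balanced binary tree with n leaves the deepest leaf is ceil(log2(n)) edges below the root.
log2(62) = 5.9542
ceil(5.9542) = 6
height (edges) = 6

6


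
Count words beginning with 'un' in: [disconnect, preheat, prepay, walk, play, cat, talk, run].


Checking each word for prefix 'un':
  'disconnect' -> no (count: 0)
  'preheat' -> no (count: 0)
  'prepay' -> no (count: 0)
  'walk' -> no (count: 0)
  'play' -> no (count: 0)
  'cat' -> no (count: 0)
  'talk' -> no (count: 0)
  'run' -> no (count: 0)
Total with prefix 'un': 0

0


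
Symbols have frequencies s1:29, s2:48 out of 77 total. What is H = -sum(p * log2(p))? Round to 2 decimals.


Computing entropy H = -sum(p_i * log2(p_i)):
  s1: p = 29/77 = 0.3766, -p*log2(p) = 0.5306
  s2: p = 48/77 = 0.6234, -p*log2(p) = 0.4250
H = sum of terms = 0.9556
Rounded to 2 decimals: 0.96

0.96


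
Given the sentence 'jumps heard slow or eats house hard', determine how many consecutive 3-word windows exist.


Word trigrams from [7] words:
  Trigram 1: (jumps heard slow)
  Trigram 2: (heard slow or)
  Trigram 3: (slow or eats)
  Trigram 4: (or eats house)
  Trigram 5: (eats house hard)
Total word trigrams: 7 - 2 = 5

5


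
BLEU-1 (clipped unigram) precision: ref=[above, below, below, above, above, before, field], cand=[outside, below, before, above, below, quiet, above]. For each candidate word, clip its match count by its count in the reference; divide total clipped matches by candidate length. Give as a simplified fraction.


Reference word counts: {'above': 3, 'before': 1, 'below': 2, 'field': 1}
Checking each candidate word (with clipping):
  'outside' -> not in reference -> no match (matches: 0)
  'below' -> in reference (ref count 2, used 1/2) -> match (matches: 1)
  'before' -> in reference (ref count 1, used 1/1) -> match (matches: 2)
  'above' -> in reference (ref count 3, used 1/3) -> match (matches: 3)
  'below' -> in reference (ref count 2, used 2/2) -> match (matches: 4)
  'quiet' -> not in reference -> no match (matches: 4)
  'above' -> in reference (ref count 3, used 2/3) -> match (matches: 5)
Clipped matches: 5, Candidate length: 7
Precision = 5/7

5/7


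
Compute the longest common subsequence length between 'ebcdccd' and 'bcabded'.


DP table for LCS of 'ebcdccd' and 'bcabded':
       b  c  a  b  d  e  d
    0  0  0  0  0  0  0  0
  e 0  0  0  0  0  0  1  1
  b 0  1  1  1  1  1  1  1
  c 0  1  2  2  2  2  2  2
  d 0  1  2  2  2  3  3  3
  c 0  1  2  2  2  3  3  3
  c 0  1  2  2  2  3  3  3
  d 0  1  2  2  2  3  3  4
LCS: 'bcdd'
LCS length = 4

4


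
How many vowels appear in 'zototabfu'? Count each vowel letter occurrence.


Scanning each character of 'zototabfu':
  Position 1: 'z' -> consonant (running count: 0)
  Position 2: 'o' -> vowel (running count: 1)
  Position 3: 't' -> consonant (running count: 1)
  Position 4: 'o' -> vowel (running count: 2)
  Position 5: 't' -> consonant (running count: 2)
  Position 6: 'a' -> vowel (running count: 3)
  Position 7: 'b' -> consonant (running count: 3)
  Position 8: 'f' -> consonant (running count: 3)
  Position 9: 'u' -> vowel (running count: 4)
Total vowels: 4

4


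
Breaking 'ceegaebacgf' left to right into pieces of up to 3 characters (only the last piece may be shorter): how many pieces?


'ceegaebacgf' has 11 characters.
Chunking with max size 3:
  Chunk 1: 'cee' (positions 0-2)
  Chunk 2: 'gae' (positions 3-5)
  Chunk 3: 'bac' (positions 6-8)
  Chunk 4: 'gf' (positions 9-10)
Total chunks: ceil(11 / 3) = 4

4


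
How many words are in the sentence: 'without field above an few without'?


Counting words by splitting on spaces:
  Word 1: 'without'
  Word 2: 'field'
  Word 3: 'above'
  Word 4: 'an'
  Word 5: 'few'
  Word 6: 'without'
Total words: 6

6


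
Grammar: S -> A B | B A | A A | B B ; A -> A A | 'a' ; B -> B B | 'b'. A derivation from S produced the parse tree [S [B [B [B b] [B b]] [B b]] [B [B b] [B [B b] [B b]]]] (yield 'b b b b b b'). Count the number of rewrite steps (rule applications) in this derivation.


Every bracketed nonterminal node [X ...] in the tree is produced by exactly one rule application.
Reading the tree off as a leftmost derivation:
  Step 1: S  =>  B B   (applied S -> B B)
  Step 2: B B  =>  B B B   (applied B -> B B)
  Step 3: B B B  =>  B B B B   (applied B -> B B)
  Step 4: B B B B  =>  b B B B   (applied B -> b)
  Step 5: b B B B  =>  b b B B   (applied B -> b)
  Step 6: b b B B  =>  b b b B   (applied B -> b)
  Step 7: b b b B  =>  b b b B B   (applied B -> B B)
  Step 8: b b b B B  =>  b b b b B   (applied B -> b)
  Step 9: b b b b B  =>  b b b b B B   (applied B -> B B)
  Step 10: b b b b B B  =>  b b b b b B   (applied B -> b)
  Step 11: b b b b b B  =>  b b b b b b   (applied B -> b)
Final yield: b b b b b b
Total rewrite steps: 11

11


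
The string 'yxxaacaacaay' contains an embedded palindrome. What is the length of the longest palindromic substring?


Scanning 'yxxaacaacaay' for palindromic substrings.
Substring at positions 3-10: 'aacaacaa'.
Check: reverse('aacaacaa') = 'aacaacaa' -> palindrome confirmed.
Neighbouring characters ('x' / 'y') break symmetry, so it cannot extend further.
No longer palindromic substring exists; longest length = 8

8


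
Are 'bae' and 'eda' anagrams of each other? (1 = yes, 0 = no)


Sort characters of 'bae': 'abe'
Sort characters of 'eda': 'ade'
Sorted forms differ -> they are NOT anagrams
Result: 0

0


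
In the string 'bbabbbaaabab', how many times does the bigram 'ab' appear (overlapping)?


Scanning 'bbabbbaaabab' for bigram 'ab':
  Position 0: 'bb' -> no
  Position 1: 'ba' -> no
  Position 2: 'ab' -> MATCH
  Position 3: 'bb' -> no
  Position 4: 'bb' -> no
  Position 5: 'ba' -> no
  Position 6: 'aa' -> no
  Position 7: 'aa' -> no
  Position 8: 'ab' -> MATCH
  Position 9: 'ba' -> no
  Position 10: 'ab' -> MATCH
Total matches: 3

3


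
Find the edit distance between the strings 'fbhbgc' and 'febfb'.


Building DP table for s1='fbhbgc' (len 6) and s2='febfb' (len 5):
       f  e  b  f  b
    0  1  2  3  4  5
  f 1  0  1  2  3  4
  b 2  1  1  1  2  3
  h 3  2  2  2  2  3
  b 4  3  3  2  3  2
  g 5  4  4  3  3  3
  c 6  5  5  4  4  4
Edit distance = dp[6][5] = 4

4


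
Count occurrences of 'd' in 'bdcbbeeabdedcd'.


Scanning 'bdcbbeeabdedcd' for 'd':
  Position 1: 'd' -> MATCH (count: 1)
  Position 9: 'd' -> MATCH (count: 2)
  Position 11: 'd' -> MATCH (count: 3)
  Position 13: 'd' -> MATCH (count: 4)
Total occurrences of 'd': 4

4


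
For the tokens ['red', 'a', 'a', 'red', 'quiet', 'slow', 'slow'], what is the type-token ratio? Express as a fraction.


Tokens: 7
Unique types: ('a', 'quiet', 'red', 'slow') = 4
TTR = 4/7
Already in lowest terms.

4/7


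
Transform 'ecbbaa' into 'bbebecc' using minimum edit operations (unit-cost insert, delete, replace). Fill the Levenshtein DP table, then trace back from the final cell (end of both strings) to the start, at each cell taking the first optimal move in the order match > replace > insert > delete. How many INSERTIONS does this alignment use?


Edit distance = 6. Backtracking from cell (6, 7) with preference match > replace > insert > delete,
then listing the resulting alignment 'ecbbaa' -> 'bbebecc' left to right:
  Step 1: insert 'b' [insertion #1]
  Step 2: replace e->b
  Step 3: replace c->e
  Step 4: keep 'b'
  Step 5: replace b->e
  Step 6: replace a->c
  Step 7: replace a->c
Total insertions: 1

1


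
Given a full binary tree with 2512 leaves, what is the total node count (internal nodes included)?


Leaf nodes (terminals): 2512
Internal nodes = n - 1 = 2512 - 1 = 2511
Total = leaves + internal = 2512 + 2511 = 5023

5023


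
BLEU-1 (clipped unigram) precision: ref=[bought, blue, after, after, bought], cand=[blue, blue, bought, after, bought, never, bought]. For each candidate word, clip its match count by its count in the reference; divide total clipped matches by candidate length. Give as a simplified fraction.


Reference word counts: {'after': 2, 'blue': 1, 'bought': 2}
Checking each candidate word (with clipping):
  'blue' -> in reference (ref count 1, used 1/1) -> match (matches: 1)
  'blue' -> ref count 1 already used up (1/1) -> clipped, no match (matches: 1)
  'bought' -> in reference (ref count 2, used 1/2) -> match (matches: 2)
  'after' -> in reference (ref count 2, used 1/2) -> match (matches: 3)
  'bought' -> in reference (ref count 2, used 2/2) -> match (matches: 4)
  'never' -> not in reference -> no match (matches: 4)
  'bought' -> ref count 2 already used up (2/2) -> clipped, no match (matches: 4)
Clipped matches: 4, Candidate length: 7
Precision = 4/7

4/7


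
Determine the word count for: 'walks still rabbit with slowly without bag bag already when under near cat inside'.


Counting words by splitting on spaces:
  Word 1: 'walks'
  Word 2: 'still'
  Word 3: 'rabbit'
  Word 4: 'with'
  Word 5: 'slowly'
  Word 6: 'without'
  Word 7: 'bag'
  Word 8: 'bag'
  Word 9: 'already'
  Word 10: 'when'
  Word 11: 'under'
  Word 12: 'near'
  Word 13: 'cat'
  Word 14: 'inside'
Total words: 14

14


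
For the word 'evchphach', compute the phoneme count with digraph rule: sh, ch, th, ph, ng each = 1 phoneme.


Parsing 'evchphach' greedily, digraphs first:
  'e' -> vowel phoneme (phonemes so far: 1)
  'v' -> consonant phoneme (phonemes so far: 2)
  'ch' -> digraph (1 consonant phoneme) (phonemes so far: 3)
  'ph' -> digraph (1 consonant phoneme) (phonemes so far: 4)
  'a' -> vowel phoneme (phonemes so far: 5)
  'ch' -> digraph (1 consonant phoneme) (phonemes so far: 6)
Total phonemes: 6

6


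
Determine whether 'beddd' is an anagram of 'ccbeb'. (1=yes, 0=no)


Sort characters of 'beddd': 'bddde'
Sort characters of 'ccbeb': 'bbcce'
Sorted forms differ -> they are NOT anagrams
Result: 0

0


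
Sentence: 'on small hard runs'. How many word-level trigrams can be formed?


Word trigrams from [4] words:
  Trigram 1: (on small hard)
  Trigram 2: (small hard runs)
Total word trigrams: 4 - 2 = 2

2


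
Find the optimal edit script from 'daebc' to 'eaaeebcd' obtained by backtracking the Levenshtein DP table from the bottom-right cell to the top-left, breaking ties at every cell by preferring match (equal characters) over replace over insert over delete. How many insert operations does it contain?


Edit distance = 4. Backtracking from cell (5, 8) with preference match > replace > insert > delete,
then listing the resulting alignment 'daebc' -> 'eaaeebcd' left to right:
  Step 1: insert 'e' [insertion #1]
  Step 2: replace d->a
  Step 3: keep 'a'
  Step 4: insert 'e' [insertion #2]
  Step 5: keep 'e'
  Step 6: keep 'b'
  Step 7: keep 'c'
  Step 8: insert 'd' [insertion #3]
Total insertions: 3

3
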